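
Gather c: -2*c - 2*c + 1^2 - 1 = -4*c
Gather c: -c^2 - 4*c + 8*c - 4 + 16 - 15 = -c^2 + 4*c - 3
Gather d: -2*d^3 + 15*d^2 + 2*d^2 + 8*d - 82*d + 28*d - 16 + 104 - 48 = -2*d^3 + 17*d^2 - 46*d + 40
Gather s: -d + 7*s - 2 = -d + 7*s - 2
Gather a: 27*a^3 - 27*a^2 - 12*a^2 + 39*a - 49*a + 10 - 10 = 27*a^3 - 39*a^2 - 10*a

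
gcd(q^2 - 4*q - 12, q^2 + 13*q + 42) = 1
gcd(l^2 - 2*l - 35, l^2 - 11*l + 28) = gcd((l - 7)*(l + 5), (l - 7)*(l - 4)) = l - 7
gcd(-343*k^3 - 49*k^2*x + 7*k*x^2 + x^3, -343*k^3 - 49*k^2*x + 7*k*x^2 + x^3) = -343*k^3 - 49*k^2*x + 7*k*x^2 + x^3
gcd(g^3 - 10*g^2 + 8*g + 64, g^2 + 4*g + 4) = g + 2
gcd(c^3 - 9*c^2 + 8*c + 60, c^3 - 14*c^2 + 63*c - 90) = c^2 - 11*c + 30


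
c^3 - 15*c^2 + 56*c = c*(c - 8)*(c - 7)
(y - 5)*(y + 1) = y^2 - 4*y - 5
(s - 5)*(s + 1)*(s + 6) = s^3 + 2*s^2 - 29*s - 30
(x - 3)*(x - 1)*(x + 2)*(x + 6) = x^4 + 4*x^3 - 17*x^2 - 24*x + 36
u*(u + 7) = u^2 + 7*u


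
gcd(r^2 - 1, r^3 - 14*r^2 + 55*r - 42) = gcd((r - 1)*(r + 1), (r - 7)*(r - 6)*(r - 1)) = r - 1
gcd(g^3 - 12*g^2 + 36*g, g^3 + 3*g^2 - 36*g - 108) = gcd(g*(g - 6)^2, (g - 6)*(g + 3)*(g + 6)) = g - 6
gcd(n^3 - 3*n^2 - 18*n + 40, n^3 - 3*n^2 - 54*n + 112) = n - 2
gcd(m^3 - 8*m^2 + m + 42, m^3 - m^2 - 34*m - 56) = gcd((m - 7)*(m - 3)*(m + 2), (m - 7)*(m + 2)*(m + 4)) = m^2 - 5*m - 14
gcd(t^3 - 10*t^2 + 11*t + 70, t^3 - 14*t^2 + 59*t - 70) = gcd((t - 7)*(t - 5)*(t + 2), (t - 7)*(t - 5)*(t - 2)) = t^2 - 12*t + 35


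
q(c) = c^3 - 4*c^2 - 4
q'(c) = 3*c^2 - 8*c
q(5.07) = 23.50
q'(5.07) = 36.55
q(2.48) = -13.35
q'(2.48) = -1.39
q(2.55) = -13.43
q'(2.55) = -0.89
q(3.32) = -11.50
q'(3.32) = 6.51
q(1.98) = -11.92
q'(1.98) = -4.08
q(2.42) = -13.25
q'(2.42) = -1.79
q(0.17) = -4.11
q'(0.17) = -1.27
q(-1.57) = -17.73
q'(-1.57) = 19.95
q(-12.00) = -2308.00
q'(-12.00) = 528.00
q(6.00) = 68.00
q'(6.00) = 60.00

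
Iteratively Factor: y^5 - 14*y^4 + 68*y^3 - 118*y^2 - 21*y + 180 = (y - 5)*(y^4 - 9*y^3 + 23*y^2 - 3*y - 36) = (y - 5)*(y - 3)*(y^3 - 6*y^2 + 5*y + 12) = (y - 5)*(y - 3)*(y + 1)*(y^2 - 7*y + 12) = (y - 5)*(y - 4)*(y - 3)*(y + 1)*(y - 3)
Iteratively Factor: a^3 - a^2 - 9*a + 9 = (a - 3)*(a^2 + 2*a - 3) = (a - 3)*(a + 3)*(a - 1)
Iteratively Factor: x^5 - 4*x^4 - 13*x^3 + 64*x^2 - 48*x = (x - 1)*(x^4 - 3*x^3 - 16*x^2 + 48*x) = (x - 4)*(x - 1)*(x^3 + x^2 - 12*x) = x*(x - 4)*(x - 1)*(x^2 + x - 12) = x*(x - 4)*(x - 3)*(x - 1)*(x + 4)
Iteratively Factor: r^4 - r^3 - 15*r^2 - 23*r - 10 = (r + 1)*(r^3 - 2*r^2 - 13*r - 10) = (r - 5)*(r + 1)*(r^2 + 3*r + 2) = (r - 5)*(r + 1)^2*(r + 2)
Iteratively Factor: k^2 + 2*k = (k + 2)*(k)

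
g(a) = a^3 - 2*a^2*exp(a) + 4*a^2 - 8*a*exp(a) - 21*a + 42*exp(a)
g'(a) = -2*a^2*exp(a) + 3*a^2 - 12*a*exp(a) + 8*a + 34*exp(a) - 21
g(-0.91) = 40.84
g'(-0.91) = -8.38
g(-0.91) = 40.84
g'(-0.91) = -8.38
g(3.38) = -218.37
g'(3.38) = -823.45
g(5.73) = -21206.52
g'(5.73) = -30804.72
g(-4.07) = 85.02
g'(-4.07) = -3.02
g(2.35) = 113.17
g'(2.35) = -40.63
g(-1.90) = 54.96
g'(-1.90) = -17.95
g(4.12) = -1482.05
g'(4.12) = -2977.45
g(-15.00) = -2160.00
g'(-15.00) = 534.00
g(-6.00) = 54.04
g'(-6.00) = 39.08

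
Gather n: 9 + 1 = 10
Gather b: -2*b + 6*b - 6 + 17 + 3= 4*b + 14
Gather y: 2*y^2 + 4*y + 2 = 2*y^2 + 4*y + 2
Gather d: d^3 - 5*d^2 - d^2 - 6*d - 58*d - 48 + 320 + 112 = d^3 - 6*d^2 - 64*d + 384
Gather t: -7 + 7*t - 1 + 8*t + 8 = 15*t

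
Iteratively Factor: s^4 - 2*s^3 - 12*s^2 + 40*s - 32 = (s - 2)*(s^3 - 12*s + 16) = (s - 2)^2*(s^2 + 2*s - 8) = (s - 2)^2*(s + 4)*(s - 2)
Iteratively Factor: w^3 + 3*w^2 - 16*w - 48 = (w - 4)*(w^2 + 7*w + 12) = (w - 4)*(w + 3)*(w + 4)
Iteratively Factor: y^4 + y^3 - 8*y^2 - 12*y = (y + 2)*(y^3 - y^2 - 6*y) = (y + 2)^2*(y^2 - 3*y) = (y - 3)*(y + 2)^2*(y)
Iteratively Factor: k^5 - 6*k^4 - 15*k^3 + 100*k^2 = (k + 4)*(k^4 - 10*k^3 + 25*k^2) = k*(k + 4)*(k^3 - 10*k^2 + 25*k) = k*(k - 5)*(k + 4)*(k^2 - 5*k) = k^2*(k - 5)*(k + 4)*(k - 5)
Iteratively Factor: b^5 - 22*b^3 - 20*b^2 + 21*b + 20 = (b - 5)*(b^4 + 5*b^3 + 3*b^2 - 5*b - 4) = (b - 5)*(b + 4)*(b^3 + b^2 - b - 1) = (b - 5)*(b + 1)*(b + 4)*(b^2 - 1) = (b - 5)*(b - 1)*(b + 1)*(b + 4)*(b + 1)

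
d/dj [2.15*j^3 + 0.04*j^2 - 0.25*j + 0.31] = 6.45*j^2 + 0.08*j - 0.25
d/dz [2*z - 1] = 2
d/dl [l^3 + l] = 3*l^2 + 1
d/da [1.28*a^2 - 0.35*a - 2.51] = 2.56*a - 0.35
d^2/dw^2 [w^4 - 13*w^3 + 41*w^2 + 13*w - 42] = 12*w^2 - 78*w + 82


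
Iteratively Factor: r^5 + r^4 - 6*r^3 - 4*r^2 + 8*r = (r - 1)*(r^4 + 2*r^3 - 4*r^2 - 8*r) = (r - 1)*(r + 2)*(r^3 - 4*r) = (r - 1)*(r + 2)^2*(r^2 - 2*r) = r*(r - 1)*(r + 2)^2*(r - 2)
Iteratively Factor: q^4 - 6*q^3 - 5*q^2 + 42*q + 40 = (q + 1)*(q^3 - 7*q^2 + 2*q + 40) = (q - 4)*(q + 1)*(q^2 - 3*q - 10) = (q - 4)*(q + 1)*(q + 2)*(q - 5)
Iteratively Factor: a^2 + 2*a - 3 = (a + 3)*(a - 1)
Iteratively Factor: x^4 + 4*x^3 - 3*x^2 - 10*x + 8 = (x - 1)*(x^3 + 5*x^2 + 2*x - 8) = (x - 1)*(x + 4)*(x^2 + x - 2) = (x - 1)*(x + 2)*(x + 4)*(x - 1)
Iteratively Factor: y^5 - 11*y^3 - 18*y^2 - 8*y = (y - 4)*(y^4 + 4*y^3 + 5*y^2 + 2*y) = (y - 4)*(y + 1)*(y^3 + 3*y^2 + 2*y) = (y - 4)*(y + 1)*(y + 2)*(y^2 + y) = (y - 4)*(y + 1)^2*(y + 2)*(y)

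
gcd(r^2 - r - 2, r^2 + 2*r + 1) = r + 1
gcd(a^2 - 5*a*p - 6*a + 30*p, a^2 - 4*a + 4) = 1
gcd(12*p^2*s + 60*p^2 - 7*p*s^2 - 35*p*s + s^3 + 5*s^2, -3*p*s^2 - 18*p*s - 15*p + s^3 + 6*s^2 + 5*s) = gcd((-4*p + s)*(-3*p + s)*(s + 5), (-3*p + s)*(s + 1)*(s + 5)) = 3*p*s + 15*p - s^2 - 5*s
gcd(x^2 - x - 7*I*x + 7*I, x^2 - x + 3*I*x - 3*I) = x - 1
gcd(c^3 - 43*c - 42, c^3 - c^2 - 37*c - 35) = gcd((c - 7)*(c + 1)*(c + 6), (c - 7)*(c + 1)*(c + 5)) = c^2 - 6*c - 7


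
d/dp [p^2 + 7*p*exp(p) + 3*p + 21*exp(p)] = 7*p*exp(p) + 2*p + 28*exp(p) + 3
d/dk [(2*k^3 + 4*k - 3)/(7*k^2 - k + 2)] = (14*k^4 - 4*k^3 - 16*k^2 + 42*k + 5)/(49*k^4 - 14*k^3 + 29*k^2 - 4*k + 4)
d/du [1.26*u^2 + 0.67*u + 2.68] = 2.52*u + 0.67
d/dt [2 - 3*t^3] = -9*t^2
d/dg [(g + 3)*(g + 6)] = 2*g + 9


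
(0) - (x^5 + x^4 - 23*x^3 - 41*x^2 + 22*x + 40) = -x^5 - x^4 + 23*x^3 + 41*x^2 - 22*x - 40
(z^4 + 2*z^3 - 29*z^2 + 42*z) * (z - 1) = z^5 + z^4 - 31*z^3 + 71*z^2 - 42*z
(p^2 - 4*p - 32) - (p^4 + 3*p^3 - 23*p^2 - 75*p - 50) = -p^4 - 3*p^3 + 24*p^2 + 71*p + 18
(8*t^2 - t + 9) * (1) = 8*t^2 - t + 9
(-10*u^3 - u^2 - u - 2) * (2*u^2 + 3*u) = -20*u^5 - 32*u^4 - 5*u^3 - 7*u^2 - 6*u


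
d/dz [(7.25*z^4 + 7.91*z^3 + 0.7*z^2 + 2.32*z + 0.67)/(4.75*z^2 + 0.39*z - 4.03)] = (68.875*z^5 + 46.055*z^4 - 110.7002*z^3 - 106.3789*z^2 - 12.007*z - 9.6109)/(22.5625*z^4 + 3.705*z^3 - 38.1329*z^2 - 3.1434*z + 16.2409)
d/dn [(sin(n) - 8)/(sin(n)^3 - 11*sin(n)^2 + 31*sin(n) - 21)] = (-2*sin(n)^3 + 35*sin(n)^2 - 176*sin(n) + 227)*cos(n)/(sin(n)^3 - 11*sin(n)^2 + 31*sin(n) - 21)^2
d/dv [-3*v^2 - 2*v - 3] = -6*v - 2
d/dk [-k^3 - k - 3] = -3*k^2 - 1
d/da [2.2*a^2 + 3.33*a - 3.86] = 4.4*a + 3.33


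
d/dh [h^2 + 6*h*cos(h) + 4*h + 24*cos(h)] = -6*h*sin(h) + 2*h - 24*sin(h) + 6*cos(h) + 4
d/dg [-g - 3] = -1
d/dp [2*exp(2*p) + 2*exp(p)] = (4*exp(p) + 2)*exp(p)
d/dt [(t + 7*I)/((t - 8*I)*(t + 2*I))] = (-t^2 - 14*I*t - 26)/(t^4 - 12*I*t^3 - 4*t^2 - 192*I*t + 256)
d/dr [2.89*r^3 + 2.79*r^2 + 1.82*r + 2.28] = 8.67*r^2 + 5.58*r + 1.82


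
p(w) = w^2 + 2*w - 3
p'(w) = 2*w + 2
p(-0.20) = -3.36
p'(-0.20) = 1.60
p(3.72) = 18.28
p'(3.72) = 9.44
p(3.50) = 16.25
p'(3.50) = 9.00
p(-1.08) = -3.99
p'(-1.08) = -0.16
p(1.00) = 0.00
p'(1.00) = 4.00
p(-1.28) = -3.92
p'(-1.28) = -0.56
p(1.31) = 1.34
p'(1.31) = 4.62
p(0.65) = -1.28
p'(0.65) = 3.30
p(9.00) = 96.00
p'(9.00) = 20.00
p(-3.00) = 0.00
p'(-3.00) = -4.00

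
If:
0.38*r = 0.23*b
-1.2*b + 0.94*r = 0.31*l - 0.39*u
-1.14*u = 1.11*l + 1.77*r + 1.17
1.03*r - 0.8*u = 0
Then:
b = -1.48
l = 1.57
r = -0.90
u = -1.16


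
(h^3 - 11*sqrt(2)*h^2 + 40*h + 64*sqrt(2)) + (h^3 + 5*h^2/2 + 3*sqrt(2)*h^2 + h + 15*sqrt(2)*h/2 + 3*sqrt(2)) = 2*h^3 - 8*sqrt(2)*h^2 + 5*h^2/2 + 15*sqrt(2)*h/2 + 41*h + 67*sqrt(2)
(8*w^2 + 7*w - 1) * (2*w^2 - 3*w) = 16*w^4 - 10*w^3 - 23*w^2 + 3*w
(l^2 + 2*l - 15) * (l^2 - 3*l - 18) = l^4 - l^3 - 39*l^2 + 9*l + 270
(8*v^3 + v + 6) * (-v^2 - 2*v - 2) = -8*v^5 - 16*v^4 - 17*v^3 - 8*v^2 - 14*v - 12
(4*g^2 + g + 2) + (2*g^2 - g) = 6*g^2 + 2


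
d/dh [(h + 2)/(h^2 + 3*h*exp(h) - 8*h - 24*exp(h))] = (h^2 + 3*h*exp(h) - 8*h - (h + 2)*(3*h*exp(h) + 2*h - 21*exp(h) - 8) - 24*exp(h))/(h^2 + 3*h*exp(h) - 8*h - 24*exp(h))^2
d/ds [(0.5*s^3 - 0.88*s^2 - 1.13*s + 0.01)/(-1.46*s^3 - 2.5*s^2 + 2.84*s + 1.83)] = (-2.5348*s^4 - 0.459600000000002*s^3 - 2.5354*s^2 - 3.1708*s - 2.0963)/(2.1316*s^6 + 7.3*s^5 - 2.0428*s^4 - 19.5436*s^3 - 1.0844*s^2 + 10.3944*s + 3.3489)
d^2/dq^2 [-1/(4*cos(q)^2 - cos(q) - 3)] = (64*sin(q)^4 - 81*sin(q)^2 + 12*cos(q) - 3*cos(3*q) - 9)/((cos(q) - 1)^3*(4*cos(q) + 3)^3)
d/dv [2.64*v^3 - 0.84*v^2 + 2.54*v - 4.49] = 7.92*v^2 - 1.68*v + 2.54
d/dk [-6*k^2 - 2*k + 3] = -12*k - 2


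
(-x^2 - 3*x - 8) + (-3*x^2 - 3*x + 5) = -4*x^2 - 6*x - 3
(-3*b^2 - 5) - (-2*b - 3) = -3*b^2 + 2*b - 2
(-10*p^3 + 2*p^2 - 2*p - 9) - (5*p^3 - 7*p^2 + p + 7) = -15*p^3 + 9*p^2 - 3*p - 16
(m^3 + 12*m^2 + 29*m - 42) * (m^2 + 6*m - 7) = m^5 + 18*m^4 + 94*m^3 + 48*m^2 - 455*m + 294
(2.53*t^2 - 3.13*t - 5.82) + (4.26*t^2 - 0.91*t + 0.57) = 6.79*t^2 - 4.04*t - 5.25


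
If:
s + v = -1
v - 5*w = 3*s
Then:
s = -5*w/4 - 1/4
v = 5*w/4 - 3/4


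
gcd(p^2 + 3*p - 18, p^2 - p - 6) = p - 3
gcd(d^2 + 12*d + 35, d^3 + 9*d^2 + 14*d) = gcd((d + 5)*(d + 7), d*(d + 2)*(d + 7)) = d + 7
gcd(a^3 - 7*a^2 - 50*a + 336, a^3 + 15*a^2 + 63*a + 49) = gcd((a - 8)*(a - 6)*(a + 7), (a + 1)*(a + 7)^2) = a + 7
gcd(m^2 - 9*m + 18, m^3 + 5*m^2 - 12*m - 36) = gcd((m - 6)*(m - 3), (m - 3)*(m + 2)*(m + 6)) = m - 3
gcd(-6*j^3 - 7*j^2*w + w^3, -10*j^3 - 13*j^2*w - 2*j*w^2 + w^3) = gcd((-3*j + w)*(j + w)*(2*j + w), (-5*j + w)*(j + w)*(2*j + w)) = 2*j^2 + 3*j*w + w^2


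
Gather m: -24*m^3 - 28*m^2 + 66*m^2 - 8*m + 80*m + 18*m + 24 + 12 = -24*m^3 + 38*m^2 + 90*m + 36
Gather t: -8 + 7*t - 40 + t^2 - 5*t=t^2 + 2*t - 48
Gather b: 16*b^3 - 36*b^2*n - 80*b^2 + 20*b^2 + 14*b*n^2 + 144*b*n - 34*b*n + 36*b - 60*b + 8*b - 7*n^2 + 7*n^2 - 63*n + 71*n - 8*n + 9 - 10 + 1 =16*b^3 + b^2*(-36*n - 60) + b*(14*n^2 + 110*n - 16)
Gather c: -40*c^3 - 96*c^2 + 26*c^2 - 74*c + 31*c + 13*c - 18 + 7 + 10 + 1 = -40*c^3 - 70*c^2 - 30*c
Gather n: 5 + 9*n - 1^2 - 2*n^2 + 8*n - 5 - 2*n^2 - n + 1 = -4*n^2 + 16*n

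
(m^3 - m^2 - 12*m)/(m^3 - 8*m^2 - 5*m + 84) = m/(m - 7)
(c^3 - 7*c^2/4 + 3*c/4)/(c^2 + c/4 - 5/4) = c*(4*c - 3)/(4*c + 5)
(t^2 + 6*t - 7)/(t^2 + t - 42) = (t - 1)/(t - 6)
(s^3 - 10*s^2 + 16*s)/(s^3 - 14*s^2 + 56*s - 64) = s/(s - 4)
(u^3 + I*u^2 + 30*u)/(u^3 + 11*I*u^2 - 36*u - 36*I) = u*(u - 5*I)/(u^2 + 5*I*u - 6)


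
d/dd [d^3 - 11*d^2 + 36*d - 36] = 3*d^2 - 22*d + 36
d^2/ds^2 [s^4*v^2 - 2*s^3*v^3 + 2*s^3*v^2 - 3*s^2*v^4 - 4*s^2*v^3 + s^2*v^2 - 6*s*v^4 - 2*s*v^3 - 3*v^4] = v^2*(12*s^2 - 12*s*v + 12*s - 6*v^2 - 8*v + 2)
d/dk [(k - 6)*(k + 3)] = 2*k - 3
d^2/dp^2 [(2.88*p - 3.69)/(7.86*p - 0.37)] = -439.182216/(7.86*p - 0.37)^3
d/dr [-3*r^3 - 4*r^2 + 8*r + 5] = -9*r^2 - 8*r + 8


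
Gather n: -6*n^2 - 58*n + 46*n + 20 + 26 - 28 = -6*n^2 - 12*n + 18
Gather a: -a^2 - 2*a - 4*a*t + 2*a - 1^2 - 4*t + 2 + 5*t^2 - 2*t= -a^2 - 4*a*t + 5*t^2 - 6*t + 1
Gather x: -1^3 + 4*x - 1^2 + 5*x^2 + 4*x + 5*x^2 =10*x^2 + 8*x - 2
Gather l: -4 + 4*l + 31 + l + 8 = 5*l + 35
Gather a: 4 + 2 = 6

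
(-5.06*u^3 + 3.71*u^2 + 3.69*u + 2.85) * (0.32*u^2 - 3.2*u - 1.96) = -1.6192*u^5 + 17.3792*u^4 - 0.773600000000002*u^3 - 18.1676*u^2 - 16.3524*u - 5.586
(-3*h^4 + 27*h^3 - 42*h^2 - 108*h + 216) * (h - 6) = -3*h^5 + 45*h^4 - 204*h^3 + 144*h^2 + 864*h - 1296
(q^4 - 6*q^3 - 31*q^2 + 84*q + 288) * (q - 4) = q^5 - 10*q^4 - 7*q^3 + 208*q^2 - 48*q - 1152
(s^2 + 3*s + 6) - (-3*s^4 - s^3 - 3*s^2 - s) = 3*s^4 + s^3 + 4*s^2 + 4*s + 6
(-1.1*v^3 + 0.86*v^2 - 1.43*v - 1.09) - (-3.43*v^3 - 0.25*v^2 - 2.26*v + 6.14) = 2.33*v^3 + 1.11*v^2 + 0.83*v - 7.23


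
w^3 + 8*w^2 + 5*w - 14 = (w - 1)*(w + 2)*(w + 7)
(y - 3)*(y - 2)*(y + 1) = y^3 - 4*y^2 + y + 6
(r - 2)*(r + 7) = r^2 + 5*r - 14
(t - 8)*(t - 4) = t^2 - 12*t + 32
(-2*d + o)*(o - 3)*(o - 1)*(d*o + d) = -2*d^2*o^3 + 6*d^2*o^2 + 2*d^2*o - 6*d^2 + d*o^4 - 3*d*o^3 - d*o^2 + 3*d*o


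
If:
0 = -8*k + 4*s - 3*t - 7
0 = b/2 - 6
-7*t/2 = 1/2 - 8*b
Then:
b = 12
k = s/2 - 311/28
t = 191/7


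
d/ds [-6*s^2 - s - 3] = -12*s - 1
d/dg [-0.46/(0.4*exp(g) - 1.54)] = 0.184*exp(g)/(0.4*exp(g) - 1.54)^2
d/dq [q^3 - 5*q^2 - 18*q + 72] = 3*q^2 - 10*q - 18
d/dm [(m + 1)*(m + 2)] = 2*m + 3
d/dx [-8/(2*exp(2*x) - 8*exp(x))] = 8*(exp(x) - 2)*exp(-x)/(exp(x) - 4)^2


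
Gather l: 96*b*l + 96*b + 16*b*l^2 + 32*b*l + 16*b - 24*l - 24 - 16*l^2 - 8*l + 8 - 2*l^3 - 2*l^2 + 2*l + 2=112*b - 2*l^3 + l^2*(16*b - 18) + l*(128*b - 30) - 14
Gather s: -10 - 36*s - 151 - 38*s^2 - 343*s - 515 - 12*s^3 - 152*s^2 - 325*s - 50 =-12*s^3 - 190*s^2 - 704*s - 726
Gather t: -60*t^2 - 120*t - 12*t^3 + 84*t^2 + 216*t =-12*t^3 + 24*t^2 + 96*t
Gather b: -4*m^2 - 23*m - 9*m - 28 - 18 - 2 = -4*m^2 - 32*m - 48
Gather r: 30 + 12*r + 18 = 12*r + 48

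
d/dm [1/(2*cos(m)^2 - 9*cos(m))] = (4*cos(m) - 9)*sin(m)/((2*cos(m) - 9)^2*cos(m)^2)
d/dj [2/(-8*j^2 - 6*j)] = (8*j + 3)/(j^2*(4*j + 3)^2)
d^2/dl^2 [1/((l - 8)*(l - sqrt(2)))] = 2*((l - 8)^2 + (l - 8)*(l - sqrt(2)) + (l - sqrt(2))^2)/((l - 8)^3*(l - sqrt(2))^3)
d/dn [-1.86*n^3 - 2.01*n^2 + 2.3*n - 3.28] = -5.58*n^2 - 4.02*n + 2.3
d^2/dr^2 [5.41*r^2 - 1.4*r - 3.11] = 10.8200000000000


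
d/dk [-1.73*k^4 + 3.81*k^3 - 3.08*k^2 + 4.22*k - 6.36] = -6.92*k^3 + 11.43*k^2 - 6.16*k + 4.22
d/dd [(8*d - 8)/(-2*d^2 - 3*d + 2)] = 8*(2*d^2 - 4*d - 1)/(4*d^4 + 12*d^3 + d^2 - 12*d + 4)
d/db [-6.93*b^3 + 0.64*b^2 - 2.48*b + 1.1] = -20.79*b^2 + 1.28*b - 2.48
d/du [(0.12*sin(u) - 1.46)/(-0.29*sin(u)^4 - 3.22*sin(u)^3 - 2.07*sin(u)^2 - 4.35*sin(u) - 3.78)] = (0.1044*sin(u)^4 - 0.9208*sin(u)^3 - 13.8552*sin(u)^2 - 6.0444*sin(u) - 6.8046)*cos(u)/(0.0841*sin(u)^8 + 1.8676*sin(u)^7 + 11.569*sin(u)^6 + 15.8538*sin(u)^5 + 34.4913*sin(u)^4 + 42.3522*sin(u)^3 + 34.5717*sin(u)^2 + 32.886*sin(u) + 14.2884)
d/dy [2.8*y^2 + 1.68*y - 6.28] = 5.6*y + 1.68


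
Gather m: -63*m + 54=54 - 63*m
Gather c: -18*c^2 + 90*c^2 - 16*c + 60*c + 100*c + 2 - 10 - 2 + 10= 72*c^2 + 144*c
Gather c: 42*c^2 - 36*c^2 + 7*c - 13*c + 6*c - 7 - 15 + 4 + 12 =6*c^2 - 6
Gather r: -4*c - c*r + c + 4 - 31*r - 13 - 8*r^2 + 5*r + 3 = -3*c - 8*r^2 + r*(-c - 26) - 6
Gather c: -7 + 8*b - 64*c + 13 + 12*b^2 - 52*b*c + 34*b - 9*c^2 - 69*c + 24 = 12*b^2 + 42*b - 9*c^2 + c*(-52*b - 133) + 30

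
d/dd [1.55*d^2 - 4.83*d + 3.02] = 3.1*d - 4.83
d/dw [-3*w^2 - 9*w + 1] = -6*w - 9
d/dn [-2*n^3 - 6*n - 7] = -6*n^2 - 6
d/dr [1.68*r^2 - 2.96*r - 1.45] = 3.36*r - 2.96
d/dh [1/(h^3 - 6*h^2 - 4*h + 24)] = (-3*h^2 + 12*h + 4)/(h^3 - 6*h^2 - 4*h + 24)^2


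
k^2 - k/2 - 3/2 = (k - 3/2)*(k + 1)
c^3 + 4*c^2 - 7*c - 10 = (c - 2)*(c + 1)*(c + 5)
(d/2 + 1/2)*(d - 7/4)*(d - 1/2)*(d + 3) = d^4/2 + 7*d^3/8 - 41*d^2/16 - 13*d/8 + 21/16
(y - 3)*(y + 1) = y^2 - 2*y - 3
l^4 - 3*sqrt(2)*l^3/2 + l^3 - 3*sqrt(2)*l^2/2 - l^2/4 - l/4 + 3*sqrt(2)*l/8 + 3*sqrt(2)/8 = (l - 1/2)*(l + 1/2)*(l + 1)*(l - 3*sqrt(2)/2)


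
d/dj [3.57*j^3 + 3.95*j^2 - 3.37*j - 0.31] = 10.71*j^2 + 7.9*j - 3.37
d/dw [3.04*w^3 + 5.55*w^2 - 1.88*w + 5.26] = 9.12*w^2 + 11.1*w - 1.88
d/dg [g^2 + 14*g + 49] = 2*g + 14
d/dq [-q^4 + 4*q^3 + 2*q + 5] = -4*q^3 + 12*q^2 + 2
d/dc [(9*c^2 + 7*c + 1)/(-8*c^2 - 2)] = (28*c^2 - 10*c - 7)/(2*(16*c^4 + 8*c^2 + 1))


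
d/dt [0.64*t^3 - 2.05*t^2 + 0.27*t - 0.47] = 1.92*t^2 - 4.1*t + 0.27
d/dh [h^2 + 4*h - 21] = 2*h + 4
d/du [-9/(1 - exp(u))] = -9/(4*sinh(u/2)^2)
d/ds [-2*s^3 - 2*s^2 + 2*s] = -6*s^2 - 4*s + 2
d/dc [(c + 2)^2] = 2*c + 4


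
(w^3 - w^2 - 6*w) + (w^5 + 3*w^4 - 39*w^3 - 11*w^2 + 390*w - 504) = w^5 + 3*w^4 - 38*w^3 - 12*w^2 + 384*w - 504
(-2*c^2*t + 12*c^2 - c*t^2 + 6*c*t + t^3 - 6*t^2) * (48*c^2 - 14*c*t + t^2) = -96*c^4*t + 576*c^4 - 20*c^3*t^2 + 120*c^3*t + 60*c^2*t^3 - 360*c^2*t^2 - 15*c*t^4 + 90*c*t^3 + t^5 - 6*t^4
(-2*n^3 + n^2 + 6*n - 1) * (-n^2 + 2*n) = 2*n^5 - 5*n^4 - 4*n^3 + 13*n^2 - 2*n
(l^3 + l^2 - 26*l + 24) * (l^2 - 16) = l^5 + l^4 - 42*l^3 + 8*l^2 + 416*l - 384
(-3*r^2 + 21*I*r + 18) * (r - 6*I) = -3*r^3 + 39*I*r^2 + 144*r - 108*I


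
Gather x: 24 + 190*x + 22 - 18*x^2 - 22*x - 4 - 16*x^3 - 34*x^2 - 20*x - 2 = -16*x^3 - 52*x^2 + 148*x + 40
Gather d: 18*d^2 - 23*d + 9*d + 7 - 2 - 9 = 18*d^2 - 14*d - 4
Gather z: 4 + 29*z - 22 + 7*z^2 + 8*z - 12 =7*z^2 + 37*z - 30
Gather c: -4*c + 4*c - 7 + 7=0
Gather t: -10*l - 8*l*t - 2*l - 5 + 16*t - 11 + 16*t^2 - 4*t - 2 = -12*l + 16*t^2 + t*(12 - 8*l) - 18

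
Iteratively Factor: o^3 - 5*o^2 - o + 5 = (o - 5)*(o^2 - 1) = (o - 5)*(o - 1)*(o + 1)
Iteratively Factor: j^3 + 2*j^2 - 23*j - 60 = (j + 4)*(j^2 - 2*j - 15) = (j - 5)*(j + 4)*(j + 3)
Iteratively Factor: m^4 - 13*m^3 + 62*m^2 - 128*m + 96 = (m - 4)*(m^3 - 9*m^2 + 26*m - 24) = (m - 4)*(m - 3)*(m^2 - 6*m + 8) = (m - 4)^2*(m - 3)*(m - 2)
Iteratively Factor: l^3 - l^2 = (l)*(l^2 - l) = l*(l - 1)*(l)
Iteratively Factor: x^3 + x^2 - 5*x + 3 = (x + 3)*(x^2 - 2*x + 1) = (x - 1)*(x + 3)*(x - 1)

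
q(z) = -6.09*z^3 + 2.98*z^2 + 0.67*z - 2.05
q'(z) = -18.27*z^2 + 5.96*z + 0.67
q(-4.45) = 590.64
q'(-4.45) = -387.64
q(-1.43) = 20.89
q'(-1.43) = -45.21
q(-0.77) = 1.98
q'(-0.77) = -14.75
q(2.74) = -103.12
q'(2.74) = -120.16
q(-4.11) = 468.34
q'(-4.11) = -332.44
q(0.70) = -2.21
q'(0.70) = -4.11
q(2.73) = -101.92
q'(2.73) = -119.22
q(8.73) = -3821.00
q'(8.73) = -1339.71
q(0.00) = -2.05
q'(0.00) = 0.67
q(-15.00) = 21212.15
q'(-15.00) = -4199.48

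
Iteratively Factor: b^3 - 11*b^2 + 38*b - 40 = (b - 4)*(b^2 - 7*b + 10) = (b - 4)*(b - 2)*(b - 5)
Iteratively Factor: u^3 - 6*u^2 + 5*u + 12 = (u + 1)*(u^2 - 7*u + 12) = (u - 3)*(u + 1)*(u - 4)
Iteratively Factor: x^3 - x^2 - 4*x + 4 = (x - 1)*(x^2 - 4) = (x - 2)*(x - 1)*(x + 2)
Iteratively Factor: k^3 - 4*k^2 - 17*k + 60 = (k - 3)*(k^2 - k - 20) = (k - 3)*(k + 4)*(k - 5)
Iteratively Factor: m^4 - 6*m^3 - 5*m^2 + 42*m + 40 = (m - 4)*(m^3 - 2*m^2 - 13*m - 10) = (m - 4)*(m + 2)*(m^2 - 4*m - 5) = (m - 5)*(m - 4)*(m + 2)*(m + 1)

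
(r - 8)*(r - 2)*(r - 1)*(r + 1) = r^4 - 10*r^3 + 15*r^2 + 10*r - 16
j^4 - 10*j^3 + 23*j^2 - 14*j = j*(j - 7)*(j - 2)*(j - 1)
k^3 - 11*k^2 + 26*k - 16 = (k - 8)*(k - 2)*(k - 1)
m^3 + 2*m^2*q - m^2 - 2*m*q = m*(m - 1)*(m + 2*q)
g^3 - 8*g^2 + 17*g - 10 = (g - 5)*(g - 2)*(g - 1)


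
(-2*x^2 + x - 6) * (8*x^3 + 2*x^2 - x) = -16*x^5 + 4*x^4 - 44*x^3 - 13*x^2 + 6*x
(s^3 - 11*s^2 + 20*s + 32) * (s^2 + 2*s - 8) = s^5 - 9*s^4 - 10*s^3 + 160*s^2 - 96*s - 256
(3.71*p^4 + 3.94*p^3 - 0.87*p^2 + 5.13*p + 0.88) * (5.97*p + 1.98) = 22.1487*p^5 + 30.8676*p^4 + 2.6073*p^3 + 28.9035*p^2 + 15.411*p + 1.7424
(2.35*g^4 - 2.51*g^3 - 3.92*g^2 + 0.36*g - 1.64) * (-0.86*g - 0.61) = -2.021*g^5 + 0.7251*g^4 + 4.9023*g^3 + 2.0816*g^2 + 1.1908*g + 1.0004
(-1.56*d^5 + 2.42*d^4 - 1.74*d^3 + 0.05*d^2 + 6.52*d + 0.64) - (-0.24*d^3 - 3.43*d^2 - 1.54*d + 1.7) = -1.56*d^5 + 2.42*d^4 - 1.5*d^3 + 3.48*d^2 + 8.06*d - 1.06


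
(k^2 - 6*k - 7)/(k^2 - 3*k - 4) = (k - 7)/(k - 4)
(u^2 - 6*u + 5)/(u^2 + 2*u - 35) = (u - 1)/(u + 7)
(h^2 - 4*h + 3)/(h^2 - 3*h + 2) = (h - 3)/(h - 2)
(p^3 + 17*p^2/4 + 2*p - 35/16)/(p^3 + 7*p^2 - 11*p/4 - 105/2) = (8*p^2 + 6*p - 5)/(4*(2*p^2 + 7*p - 30))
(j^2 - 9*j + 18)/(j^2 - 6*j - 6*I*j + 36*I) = (j - 3)/(j - 6*I)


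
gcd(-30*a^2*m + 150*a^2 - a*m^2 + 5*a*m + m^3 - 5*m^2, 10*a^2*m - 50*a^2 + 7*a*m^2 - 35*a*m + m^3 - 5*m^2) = 5*a*m - 25*a + m^2 - 5*m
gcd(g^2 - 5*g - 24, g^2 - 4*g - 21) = g + 3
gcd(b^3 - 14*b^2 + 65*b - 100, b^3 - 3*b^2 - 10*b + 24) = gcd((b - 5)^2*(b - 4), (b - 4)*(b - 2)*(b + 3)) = b - 4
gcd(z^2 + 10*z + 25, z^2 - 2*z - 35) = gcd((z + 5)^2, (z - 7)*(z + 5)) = z + 5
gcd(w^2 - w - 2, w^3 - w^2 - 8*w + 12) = w - 2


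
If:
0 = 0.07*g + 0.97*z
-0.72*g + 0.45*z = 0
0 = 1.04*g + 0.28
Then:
No Solution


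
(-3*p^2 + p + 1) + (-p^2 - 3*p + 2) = -4*p^2 - 2*p + 3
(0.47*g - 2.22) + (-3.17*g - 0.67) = -2.7*g - 2.89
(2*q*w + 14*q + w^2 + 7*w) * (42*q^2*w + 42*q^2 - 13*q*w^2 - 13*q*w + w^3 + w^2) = 84*q^3*w^2 + 672*q^3*w + 588*q^3 + 16*q^2*w^3 + 128*q^2*w^2 + 112*q^2*w - 11*q*w^4 - 88*q*w^3 - 77*q*w^2 + w^5 + 8*w^4 + 7*w^3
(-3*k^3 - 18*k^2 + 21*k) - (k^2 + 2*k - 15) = -3*k^3 - 19*k^2 + 19*k + 15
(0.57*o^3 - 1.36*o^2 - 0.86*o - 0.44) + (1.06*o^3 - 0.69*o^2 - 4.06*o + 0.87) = 1.63*o^3 - 2.05*o^2 - 4.92*o + 0.43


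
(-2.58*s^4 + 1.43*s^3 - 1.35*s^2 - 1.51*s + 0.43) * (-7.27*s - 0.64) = 18.7566*s^5 - 8.7449*s^4 + 8.8993*s^3 + 11.8417*s^2 - 2.1597*s - 0.2752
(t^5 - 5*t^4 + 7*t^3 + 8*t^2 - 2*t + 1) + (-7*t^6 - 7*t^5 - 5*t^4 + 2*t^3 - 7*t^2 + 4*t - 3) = -7*t^6 - 6*t^5 - 10*t^4 + 9*t^3 + t^2 + 2*t - 2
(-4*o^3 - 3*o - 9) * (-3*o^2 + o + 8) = 12*o^5 - 4*o^4 - 23*o^3 + 24*o^2 - 33*o - 72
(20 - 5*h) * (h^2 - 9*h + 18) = -5*h^3 + 65*h^2 - 270*h + 360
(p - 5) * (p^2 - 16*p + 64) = p^3 - 21*p^2 + 144*p - 320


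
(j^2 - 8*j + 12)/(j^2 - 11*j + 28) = (j^2 - 8*j + 12)/(j^2 - 11*j + 28)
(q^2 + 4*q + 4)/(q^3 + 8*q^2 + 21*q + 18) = (q + 2)/(q^2 + 6*q + 9)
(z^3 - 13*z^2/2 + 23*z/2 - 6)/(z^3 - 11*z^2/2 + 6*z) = (z - 1)/z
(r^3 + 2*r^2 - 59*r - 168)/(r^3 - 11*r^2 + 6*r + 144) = (r + 7)/(r - 6)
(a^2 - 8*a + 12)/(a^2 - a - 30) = (a - 2)/(a + 5)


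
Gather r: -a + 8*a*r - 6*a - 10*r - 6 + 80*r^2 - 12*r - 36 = -7*a + 80*r^2 + r*(8*a - 22) - 42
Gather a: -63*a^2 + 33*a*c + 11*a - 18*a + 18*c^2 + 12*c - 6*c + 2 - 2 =-63*a^2 + a*(33*c - 7) + 18*c^2 + 6*c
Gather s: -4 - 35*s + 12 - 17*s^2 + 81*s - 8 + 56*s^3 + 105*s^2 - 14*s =56*s^3 + 88*s^2 + 32*s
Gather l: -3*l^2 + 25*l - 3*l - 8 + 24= -3*l^2 + 22*l + 16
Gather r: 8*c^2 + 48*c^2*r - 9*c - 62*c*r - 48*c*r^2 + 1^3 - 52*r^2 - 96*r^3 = 8*c^2 - 9*c - 96*r^3 + r^2*(-48*c - 52) + r*(48*c^2 - 62*c) + 1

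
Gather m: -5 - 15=-20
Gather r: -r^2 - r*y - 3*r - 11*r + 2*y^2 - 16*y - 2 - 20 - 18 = -r^2 + r*(-y - 14) + 2*y^2 - 16*y - 40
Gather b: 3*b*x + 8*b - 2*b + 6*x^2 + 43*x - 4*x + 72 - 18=b*(3*x + 6) + 6*x^2 + 39*x + 54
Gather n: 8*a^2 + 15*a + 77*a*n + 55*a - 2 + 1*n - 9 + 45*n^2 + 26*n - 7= 8*a^2 + 70*a + 45*n^2 + n*(77*a + 27) - 18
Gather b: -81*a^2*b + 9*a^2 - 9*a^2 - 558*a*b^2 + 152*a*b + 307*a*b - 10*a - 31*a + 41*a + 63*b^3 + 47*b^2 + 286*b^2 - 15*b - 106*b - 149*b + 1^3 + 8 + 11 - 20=63*b^3 + b^2*(333 - 558*a) + b*(-81*a^2 + 459*a - 270)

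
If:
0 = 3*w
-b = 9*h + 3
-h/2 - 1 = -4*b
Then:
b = 15/73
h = -26/73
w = 0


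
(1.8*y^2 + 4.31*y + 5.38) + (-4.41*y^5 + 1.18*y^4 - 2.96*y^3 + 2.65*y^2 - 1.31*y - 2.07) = -4.41*y^5 + 1.18*y^4 - 2.96*y^3 + 4.45*y^2 + 3.0*y + 3.31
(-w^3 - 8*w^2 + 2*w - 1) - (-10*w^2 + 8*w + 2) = -w^3 + 2*w^2 - 6*w - 3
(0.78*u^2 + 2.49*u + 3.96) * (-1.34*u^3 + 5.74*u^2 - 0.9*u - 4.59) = -1.0452*u^5 + 1.1406*u^4 + 8.2842*u^3 + 16.9092*u^2 - 14.9931*u - 18.1764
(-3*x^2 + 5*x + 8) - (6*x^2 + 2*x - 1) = -9*x^2 + 3*x + 9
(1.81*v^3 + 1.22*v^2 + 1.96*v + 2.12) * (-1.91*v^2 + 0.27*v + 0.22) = -3.4571*v^5 - 1.8415*v^4 - 3.016*v^3 - 3.2516*v^2 + 1.0036*v + 0.4664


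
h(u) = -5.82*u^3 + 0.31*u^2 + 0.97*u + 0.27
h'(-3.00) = -158.03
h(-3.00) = 157.29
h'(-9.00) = -1418.87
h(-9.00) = 4259.43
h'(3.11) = -165.98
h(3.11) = -168.78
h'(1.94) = -63.54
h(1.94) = -39.18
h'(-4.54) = -361.72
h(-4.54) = 546.87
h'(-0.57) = -5.06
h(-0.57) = 0.90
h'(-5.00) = -438.63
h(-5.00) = 730.67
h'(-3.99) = -279.47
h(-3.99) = 371.03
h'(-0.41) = -2.22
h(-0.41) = 0.33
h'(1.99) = -66.94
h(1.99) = -42.44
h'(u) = -17.46*u^2 + 0.62*u + 0.97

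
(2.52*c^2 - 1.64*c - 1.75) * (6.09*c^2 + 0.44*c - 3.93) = 15.3468*c^4 - 8.8788*c^3 - 21.2827*c^2 + 5.6752*c + 6.8775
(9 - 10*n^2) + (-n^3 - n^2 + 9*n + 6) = -n^3 - 11*n^2 + 9*n + 15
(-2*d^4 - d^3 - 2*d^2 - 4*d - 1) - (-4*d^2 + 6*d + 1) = -2*d^4 - d^3 + 2*d^2 - 10*d - 2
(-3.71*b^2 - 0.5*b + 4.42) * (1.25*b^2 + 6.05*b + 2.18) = -4.6375*b^4 - 23.0705*b^3 - 5.5878*b^2 + 25.651*b + 9.6356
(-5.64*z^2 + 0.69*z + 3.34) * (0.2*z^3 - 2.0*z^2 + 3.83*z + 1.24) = -1.128*z^5 + 11.418*z^4 - 22.3132*z^3 - 11.0309*z^2 + 13.6478*z + 4.1416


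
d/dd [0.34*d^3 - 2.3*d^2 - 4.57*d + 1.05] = 1.02*d^2 - 4.6*d - 4.57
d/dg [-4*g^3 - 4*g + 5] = -12*g^2 - 4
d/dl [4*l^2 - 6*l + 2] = 8*l - 6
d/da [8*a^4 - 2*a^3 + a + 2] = 32*a^3 - 6*a^2 + 1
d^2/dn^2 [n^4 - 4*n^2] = 12*n^2 - 8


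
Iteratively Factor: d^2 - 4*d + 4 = (d - 2)*(d - 2)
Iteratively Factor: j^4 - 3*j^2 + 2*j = (j - 1)*(j^3 + j^2 - 2*j) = j*(j - 1)*(j^2 + j - 2) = j*(j - 1)^2*(j + 2)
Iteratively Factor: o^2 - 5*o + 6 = (o - 3)*(o - 2)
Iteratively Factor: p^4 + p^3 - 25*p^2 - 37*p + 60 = (p + 4)*(p^3 - 3*p^2 - 13*p + 15) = (p - 5)*(p + 4)*(p^2 + 2*p - 3) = (p - 5)*(p - 1)*(p + 4)*(p + 3)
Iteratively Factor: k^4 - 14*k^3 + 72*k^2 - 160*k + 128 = (k - 4)*(k^3 - 10*k^2 + 32*k - 32) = (k - 4)^2*(k^2 - 6*k + 8) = (k - 4)^3*(k - 2)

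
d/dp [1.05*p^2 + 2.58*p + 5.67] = 2.1*p + 2.58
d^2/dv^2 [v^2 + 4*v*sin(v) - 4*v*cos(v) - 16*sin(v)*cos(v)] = 4*sqrt(2)*v*cos(v + pi/4) + 32*sin(2*v) + 8*sqrt(2)*sin(v + pi/4) + 2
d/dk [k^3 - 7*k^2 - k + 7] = 3*k^2 - 14*k - 1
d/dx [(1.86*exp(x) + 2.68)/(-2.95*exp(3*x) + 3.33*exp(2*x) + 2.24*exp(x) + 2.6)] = (10.974*exp(3*x) + 17.5242*exp(2*x) - 17.8488*exp(x) - 1.1672)*exp(x)/(8.7025*exp(6*x) - 19.647*exp(5*x) - 2.1271*exp(4*x) - 0.4216*exp(3*x) + 22.3336*exp(2*x) + 11.648*exp(x) + 6.76)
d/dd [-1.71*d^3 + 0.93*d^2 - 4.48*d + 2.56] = -5.13*d^2 + 1.86*d - 4.48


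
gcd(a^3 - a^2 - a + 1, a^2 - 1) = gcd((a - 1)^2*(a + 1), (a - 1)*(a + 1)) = a^2 - 1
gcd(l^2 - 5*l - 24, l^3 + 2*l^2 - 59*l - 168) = l^2 - 5*l - 24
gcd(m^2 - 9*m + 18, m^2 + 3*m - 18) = m - 3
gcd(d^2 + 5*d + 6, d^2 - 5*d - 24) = d + 3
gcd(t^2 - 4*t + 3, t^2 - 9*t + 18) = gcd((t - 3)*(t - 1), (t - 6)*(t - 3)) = t - 3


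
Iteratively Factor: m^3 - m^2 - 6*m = (m + 2)*(m^2 - 3*m) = (m - 3)*(m + 2)*(m)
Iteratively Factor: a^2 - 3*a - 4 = (a - 4)*(a + 1)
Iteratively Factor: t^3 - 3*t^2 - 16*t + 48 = (t - 4)*(t^2 + t - 12) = (t - 4)*(t + 4)*(t - 3)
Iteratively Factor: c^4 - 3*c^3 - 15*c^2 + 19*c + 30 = (c - 5)*(c^3 + 2*c^2 - 5*c - 6) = (c - 5)*(c + 3)*(c^2 - c - 2) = (c - 5)*(c + 1)*(c + 3)*(c - 2)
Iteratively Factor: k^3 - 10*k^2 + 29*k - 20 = (k - 4)*(k^2 - 6*k + 5) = (k - 5)*(k - 4)*(k - 1)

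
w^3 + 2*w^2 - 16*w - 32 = (w - 4)*(w + 2)*(w + 4)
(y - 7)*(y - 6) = y^2 - 13*y + 42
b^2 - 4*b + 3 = (b - 3)*(b - 1)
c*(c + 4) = c^2 + 4*c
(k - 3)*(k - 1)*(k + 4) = k^3 - 13*k + 12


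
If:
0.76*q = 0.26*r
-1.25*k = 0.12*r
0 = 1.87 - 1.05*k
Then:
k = 1.78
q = -6.35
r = -18.55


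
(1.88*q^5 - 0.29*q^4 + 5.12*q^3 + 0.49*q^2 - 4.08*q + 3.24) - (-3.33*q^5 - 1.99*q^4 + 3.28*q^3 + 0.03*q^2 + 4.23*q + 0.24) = 5.21*q^5 + 1.7*q^4 + 1.84*q^3 + 0.46*q^2 - 8.31*q + 3.0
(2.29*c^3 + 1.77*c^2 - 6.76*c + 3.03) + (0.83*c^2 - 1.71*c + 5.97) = 2.29*c^3 + 2.6*c^2 - 8.47*c + 9.0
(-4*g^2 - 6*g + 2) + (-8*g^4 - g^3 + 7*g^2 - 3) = -8*g^4 - g^3 + 3*g^2 - 6*g - 1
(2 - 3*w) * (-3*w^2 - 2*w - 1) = 9*w^3 - w - 2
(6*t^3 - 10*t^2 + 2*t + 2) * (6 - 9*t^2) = -54*t^5 + 90*t^4 + 18*t^3 - 78*t^2 + 12*t + 12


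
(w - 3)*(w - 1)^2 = w^3 - 5*w^2 + 7*w - 3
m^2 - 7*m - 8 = (m - 8)*(m + 1)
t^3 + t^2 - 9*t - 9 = (t - 3)*(t + 1)*(t + 3)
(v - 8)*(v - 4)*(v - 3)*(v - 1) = v^4 - 16*v^3 + 83*v^2 - 164*v + 96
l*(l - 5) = l^2 - 5*l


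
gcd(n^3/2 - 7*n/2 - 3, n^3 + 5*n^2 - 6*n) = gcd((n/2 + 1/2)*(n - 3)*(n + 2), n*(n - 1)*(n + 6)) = 1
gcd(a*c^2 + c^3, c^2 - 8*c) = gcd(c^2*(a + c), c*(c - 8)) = c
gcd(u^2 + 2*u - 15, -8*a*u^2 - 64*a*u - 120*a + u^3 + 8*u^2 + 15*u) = u + 5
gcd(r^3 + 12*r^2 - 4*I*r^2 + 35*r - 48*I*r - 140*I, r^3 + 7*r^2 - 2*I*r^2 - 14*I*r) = r + 7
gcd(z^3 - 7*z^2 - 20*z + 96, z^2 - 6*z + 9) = z - 3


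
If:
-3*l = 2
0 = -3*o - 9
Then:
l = -2/3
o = -3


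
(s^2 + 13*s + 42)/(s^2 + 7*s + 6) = (s + 7)/(s + 1)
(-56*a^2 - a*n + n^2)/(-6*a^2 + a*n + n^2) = (-56*a^2 - a*n + n^2)/(-6*a^2 + a*n + n^2)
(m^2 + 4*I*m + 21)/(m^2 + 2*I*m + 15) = (m + 7*I)/(m + 5*I)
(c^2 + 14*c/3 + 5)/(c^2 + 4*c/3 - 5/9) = 3*(c + 3)/(3*c - 1)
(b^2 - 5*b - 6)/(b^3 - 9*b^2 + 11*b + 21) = (b - 6)/(b^2 - 10*b + 21)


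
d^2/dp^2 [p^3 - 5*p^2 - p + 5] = 6*p - 10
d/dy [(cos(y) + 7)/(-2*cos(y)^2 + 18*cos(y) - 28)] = (sin(y)^2 - 14*cos(y) + 76)*sin(y)/(2*(cos(y)^2 - 9*cos(y) + 14)^2)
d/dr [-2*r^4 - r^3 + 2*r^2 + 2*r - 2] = -8*r^3 - 3*r^2 + 4*r + 2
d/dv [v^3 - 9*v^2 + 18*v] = 3*v^2 - 18*v + 18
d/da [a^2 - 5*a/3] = 2*a - 5/3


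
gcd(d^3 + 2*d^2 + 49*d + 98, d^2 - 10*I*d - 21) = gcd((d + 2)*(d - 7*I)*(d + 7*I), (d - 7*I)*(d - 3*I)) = d - 7*I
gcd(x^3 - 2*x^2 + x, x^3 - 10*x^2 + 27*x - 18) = x - 1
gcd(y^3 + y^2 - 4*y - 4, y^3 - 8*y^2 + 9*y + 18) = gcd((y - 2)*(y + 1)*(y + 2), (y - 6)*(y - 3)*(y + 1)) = y + 1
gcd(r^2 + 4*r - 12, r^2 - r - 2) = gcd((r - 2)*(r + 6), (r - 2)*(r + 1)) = r - 2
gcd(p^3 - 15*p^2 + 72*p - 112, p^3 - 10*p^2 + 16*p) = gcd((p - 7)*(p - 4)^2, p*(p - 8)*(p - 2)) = 1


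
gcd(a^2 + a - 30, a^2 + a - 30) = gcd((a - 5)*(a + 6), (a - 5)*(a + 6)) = a^2 + a - 30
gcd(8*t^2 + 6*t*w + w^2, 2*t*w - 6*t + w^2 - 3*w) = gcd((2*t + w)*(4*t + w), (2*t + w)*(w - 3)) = 2*t + w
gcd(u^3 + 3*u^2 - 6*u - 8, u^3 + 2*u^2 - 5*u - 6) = u^2 - u - 2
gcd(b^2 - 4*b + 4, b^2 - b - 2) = b - 2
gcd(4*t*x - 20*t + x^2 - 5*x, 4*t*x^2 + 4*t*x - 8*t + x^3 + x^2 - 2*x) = 4*t + x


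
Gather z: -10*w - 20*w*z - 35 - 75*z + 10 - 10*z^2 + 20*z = -10*w - 10*z^2 + z*(-20*w - 55) - 25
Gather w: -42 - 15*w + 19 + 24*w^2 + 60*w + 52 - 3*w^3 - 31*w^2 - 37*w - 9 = -3*w^3 - 7*w^2 + 8*w + 20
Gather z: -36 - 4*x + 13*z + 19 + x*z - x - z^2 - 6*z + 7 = -5*x - z^2 + z*(x + 7) - 10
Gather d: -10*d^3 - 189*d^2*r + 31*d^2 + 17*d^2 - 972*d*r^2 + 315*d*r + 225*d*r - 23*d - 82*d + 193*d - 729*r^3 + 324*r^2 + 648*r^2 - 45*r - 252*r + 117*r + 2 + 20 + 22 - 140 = -10*d^3 + d^2*(48 - 189*r) + d*(-972*r^2 + 540*r + 88) - 729*r^3 + 972*r^2 - 180*r - 96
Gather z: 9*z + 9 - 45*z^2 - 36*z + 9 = -45*z^2 - 27*z + 18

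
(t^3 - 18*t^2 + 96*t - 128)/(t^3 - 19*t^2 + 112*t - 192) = (t - 2)/(t - 3)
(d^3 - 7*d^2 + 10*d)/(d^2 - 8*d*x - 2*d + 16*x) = d*(5 - d)/(-d + 8*x)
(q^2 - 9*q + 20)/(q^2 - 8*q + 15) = (q - 4)/(q - 3)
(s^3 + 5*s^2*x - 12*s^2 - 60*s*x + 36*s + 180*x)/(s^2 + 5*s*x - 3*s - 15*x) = (s^2 - 12*s + 36)/(s - 3)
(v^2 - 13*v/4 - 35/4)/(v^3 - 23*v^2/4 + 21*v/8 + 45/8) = 2*(4*v + 7)/(8*v^2 - 6*v - 9)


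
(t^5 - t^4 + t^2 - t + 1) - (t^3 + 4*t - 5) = t^5 - t^4 - t^3 + t^2 - 5*t + 6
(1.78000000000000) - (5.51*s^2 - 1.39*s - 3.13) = -5.51*s^2 + 1.39*s + 4.91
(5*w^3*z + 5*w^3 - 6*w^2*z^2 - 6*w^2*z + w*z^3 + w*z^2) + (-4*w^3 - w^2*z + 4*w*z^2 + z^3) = 5*w^3*z + w^3 - 6*w^2*z^2 - 7*w^2*z + w*z^3 + 5*w*z^2 + z^3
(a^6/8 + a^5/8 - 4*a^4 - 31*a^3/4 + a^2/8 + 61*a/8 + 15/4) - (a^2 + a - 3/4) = a^6/8 + a^5/8 - 4*a^4 - 31*a^3/4 - 7*a^2/8 + 53*a/8 + 9/2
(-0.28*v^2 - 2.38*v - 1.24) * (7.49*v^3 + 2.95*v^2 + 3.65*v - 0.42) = -2.0972*v^5 - 18.6522*v^4 - 17.3306*v^3 - 12.2274*v^2 - 3.5264*v + 0.5208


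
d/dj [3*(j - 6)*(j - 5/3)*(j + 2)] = 9*j^2 - 34*j - 16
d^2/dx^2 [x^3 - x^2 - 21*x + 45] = 6*x - 2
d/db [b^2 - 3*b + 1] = 2*b - 3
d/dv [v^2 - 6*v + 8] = 2*v - 6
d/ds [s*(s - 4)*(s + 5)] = 3*s^2 + 2*s - 20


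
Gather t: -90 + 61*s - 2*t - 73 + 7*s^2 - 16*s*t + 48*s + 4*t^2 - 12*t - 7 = 7*s^2 + 109*s + 4*t^2 + t*(-16*s - 14) - 170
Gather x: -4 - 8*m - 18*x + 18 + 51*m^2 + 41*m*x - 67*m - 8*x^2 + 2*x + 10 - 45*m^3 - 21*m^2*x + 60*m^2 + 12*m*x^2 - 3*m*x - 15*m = -45*m^3 + 111*m^2 - 90*m + x^2*(12*m - 8) + x*(-21*m^2 + 38*m - 16) + 24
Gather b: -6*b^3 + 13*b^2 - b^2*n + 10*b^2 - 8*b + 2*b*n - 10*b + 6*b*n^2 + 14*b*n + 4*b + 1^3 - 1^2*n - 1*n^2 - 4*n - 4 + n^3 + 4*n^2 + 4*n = -6*b^3 + b^2*(23 - n) + b*(6*n^2 + 16*n - 14) + n^3 + 3*n^2 - n - 3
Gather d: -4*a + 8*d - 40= -4*a + 8*d - 40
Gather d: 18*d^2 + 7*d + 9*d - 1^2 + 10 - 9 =18*d^2 + 16*d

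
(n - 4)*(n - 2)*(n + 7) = n^3 + n^2 - 34*n + 56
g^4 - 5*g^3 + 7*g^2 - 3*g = g*(g - 3)*(g - 1)^2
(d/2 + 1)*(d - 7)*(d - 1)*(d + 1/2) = d^4/2 - 11*d^3/4 - 6*d^2 + 19*d/4 + 7/2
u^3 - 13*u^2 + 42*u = u*(u - 7)*(u - 6)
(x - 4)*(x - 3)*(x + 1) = x^3 - 6*x^2 + 5*x + 12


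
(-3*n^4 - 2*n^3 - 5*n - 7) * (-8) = 24*n^4 + 16*n^3 + 40*n + 56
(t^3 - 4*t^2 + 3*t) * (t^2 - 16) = t^5 - 4*t^4 - 13*t^3 + 64*t^2 - 48*t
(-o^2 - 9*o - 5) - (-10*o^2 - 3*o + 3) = 9*o^2 - 6*o - 8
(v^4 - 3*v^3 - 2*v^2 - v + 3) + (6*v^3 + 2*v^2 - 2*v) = v^4 + 3*v^3 - 3*v + 3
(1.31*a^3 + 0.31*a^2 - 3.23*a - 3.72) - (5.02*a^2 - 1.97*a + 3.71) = 1.31*a^3 - 4.71*a^2 - 1.26*a - 7.43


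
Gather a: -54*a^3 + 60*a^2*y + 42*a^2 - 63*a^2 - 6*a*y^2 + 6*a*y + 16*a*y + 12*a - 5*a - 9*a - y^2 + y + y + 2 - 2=-54*a^3 + a^2*(60*y - 21) + a*(-6*y^2 + 22*y - 2) - y^2 + 2*y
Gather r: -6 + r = r - 6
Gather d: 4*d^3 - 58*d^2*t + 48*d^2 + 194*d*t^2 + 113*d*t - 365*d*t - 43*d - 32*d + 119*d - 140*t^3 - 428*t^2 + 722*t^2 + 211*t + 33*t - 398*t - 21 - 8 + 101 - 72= 4*d^3 + d^2*(48 - 58*t) + d*(194*t^2 - 252*t + 44) - 140*t^3 + 294*t^2 - 154*t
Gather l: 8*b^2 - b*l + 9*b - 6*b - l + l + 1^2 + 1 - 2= 8*b^2 - b*l + 3*b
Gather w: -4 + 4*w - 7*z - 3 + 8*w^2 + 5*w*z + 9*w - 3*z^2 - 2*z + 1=8*w^2 + w*(5*z + 13) - 3*z^2 - 9*z - 6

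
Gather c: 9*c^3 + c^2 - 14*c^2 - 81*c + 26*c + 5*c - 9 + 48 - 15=9*c^3 - 13*c^2 - 50*c + 24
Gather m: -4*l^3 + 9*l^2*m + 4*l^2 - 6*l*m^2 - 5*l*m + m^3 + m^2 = -4*l^3 + 4*l^2 + m^3 + m^2*(1 - 6*l) + m*(9*l^2 - 5*l)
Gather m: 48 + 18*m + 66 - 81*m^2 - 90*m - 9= -81*m^2 - 72*m + 105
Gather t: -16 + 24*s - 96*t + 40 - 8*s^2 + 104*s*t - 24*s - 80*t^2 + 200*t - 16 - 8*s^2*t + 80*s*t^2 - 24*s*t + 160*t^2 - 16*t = -8*s^2 + t^2*(80*s + 80) + t*(-8*s^2 + 80*s + 88) + 8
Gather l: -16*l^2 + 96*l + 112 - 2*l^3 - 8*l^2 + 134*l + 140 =-2*l^3 - 24*l^2 + 230*l + 252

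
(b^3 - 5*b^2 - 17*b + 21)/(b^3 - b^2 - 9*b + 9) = (b - 7)/(b - 3)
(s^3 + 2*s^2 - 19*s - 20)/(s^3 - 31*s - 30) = (s - 4)/(s - 6)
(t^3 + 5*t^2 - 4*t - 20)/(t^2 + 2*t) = t + 3 - 10/t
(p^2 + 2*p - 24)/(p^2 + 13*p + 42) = (p - 4)/(p + 7)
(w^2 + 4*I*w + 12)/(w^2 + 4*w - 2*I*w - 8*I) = (w + 6*I)/(w + 4)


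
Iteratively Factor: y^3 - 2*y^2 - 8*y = (y + 2)*(y^2 - 4*y) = y*(y + 2)*(y - 4)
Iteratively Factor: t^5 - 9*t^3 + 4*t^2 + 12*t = (t)*(t^4 - 9*t^2 + 4*t + 12) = t*(t + 1)*(t^3 - t^2 - 8*t + 12) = t*(t - 2)*(t + 1)*(t^2 + t - 6) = t*(t - 2)^2*(t + 1)*(t + 3)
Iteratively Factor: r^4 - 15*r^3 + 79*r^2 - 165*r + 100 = (r - 1)*(r^3 - 14*r^2 + 65*r - 100) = (r - 5)*(r - 1)*(r^2 - 9*r + 20) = (r - 5)*(r - 4)*(r - 1)*(r - 5)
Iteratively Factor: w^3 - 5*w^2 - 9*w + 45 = (w - 3)*(w^2 - 2*w - 15) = (w - 3)*(w + 3)*(w - 5)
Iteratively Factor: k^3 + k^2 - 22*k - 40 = (k + 4)*(k^2 - 3*k - 10) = (k - 5)*(k + 4)*(k + 2)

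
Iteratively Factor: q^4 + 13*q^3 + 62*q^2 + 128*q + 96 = (q + 3)*(q^3 + 10*q^2 + 32*q + 32) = (q + 3)*(q + 4)*(q^2 + 6*q + 8) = (q + 2)*(q + 3)*(q + 4)*(q + 4)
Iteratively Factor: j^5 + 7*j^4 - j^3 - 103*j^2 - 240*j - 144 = (j + 3)*(j^4 + 4*j^3 - 13*j^2 - 64*j - 48) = (j - 4)*(j + 3)*(j^3 + 8*j^2 + 19*j + 12) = (j - 4)*(j + 3)^2*(j^2 + 5*j + 4) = (j - 4)*(j + 1)*(j + 3)^2*(j + 4)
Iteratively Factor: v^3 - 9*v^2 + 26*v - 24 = (v - 2)*(v^2 - 7*v + 12) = (v - 3)*(v - 2)*(v - 4)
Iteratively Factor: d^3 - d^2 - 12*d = (d + 3)*(d^2 - 4*d) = (d - 4)*(d + 3)*(d)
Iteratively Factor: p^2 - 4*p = (p - 4)*(p)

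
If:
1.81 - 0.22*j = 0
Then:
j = 8.23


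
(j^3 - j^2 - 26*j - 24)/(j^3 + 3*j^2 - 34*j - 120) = (j + 1)/(j + 5)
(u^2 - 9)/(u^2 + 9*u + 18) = (u - 3)/(u + 6)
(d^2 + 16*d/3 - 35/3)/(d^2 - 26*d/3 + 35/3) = (d + 7)/(d - 7)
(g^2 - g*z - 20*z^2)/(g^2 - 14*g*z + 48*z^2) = (g^2 - g*z - 20*z^2)/(g^2 - 14*g*z + 48*z^2)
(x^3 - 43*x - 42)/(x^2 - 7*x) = x + 7 + 6/x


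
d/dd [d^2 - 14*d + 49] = 2*d - 14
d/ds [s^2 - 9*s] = 2*s - 9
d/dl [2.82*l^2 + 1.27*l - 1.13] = 5.64*l + 1.27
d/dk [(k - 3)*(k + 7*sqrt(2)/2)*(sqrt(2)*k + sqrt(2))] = 3*sqrt(2)*k^2 - 4*sqrt(2)*k + 14*k - 14 - 3*sqrt(2)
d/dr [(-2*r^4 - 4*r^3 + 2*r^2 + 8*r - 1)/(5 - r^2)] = 2*(2*r^5 + 2*r^4 - 20*r^3 - 26*r^2 + 9*r + 20)/(r^4 - 10*r^2 + 25)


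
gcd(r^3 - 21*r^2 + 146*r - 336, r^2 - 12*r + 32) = r - 8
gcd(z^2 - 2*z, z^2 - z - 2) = z - 2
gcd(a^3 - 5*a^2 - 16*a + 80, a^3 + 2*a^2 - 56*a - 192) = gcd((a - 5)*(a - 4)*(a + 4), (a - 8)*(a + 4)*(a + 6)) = a + 4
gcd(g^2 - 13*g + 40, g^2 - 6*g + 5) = g - 5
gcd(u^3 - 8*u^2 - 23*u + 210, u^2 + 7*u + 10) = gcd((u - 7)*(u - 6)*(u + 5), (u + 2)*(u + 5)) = u + 5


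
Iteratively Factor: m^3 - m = (m)*(m^2 - 1) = m*(m + 1)*(m - 1)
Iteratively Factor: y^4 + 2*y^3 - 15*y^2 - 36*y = (y - 4)*(y^3 + 6*y^2 + 9*y) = (y - 4)*(y + 3)*(y^2 + 3*y) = y*(y - 4)*(y + 3)*(y + 3)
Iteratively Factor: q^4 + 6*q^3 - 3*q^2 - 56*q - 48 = (q - 3)*(q^3 + 9*q^2 + 24*q + 16) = (q - 3)*(q + 4)*(q^2 + 5*q + 4) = (q - 3)*(q + 4)^2*(q + 1)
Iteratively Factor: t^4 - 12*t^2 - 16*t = (t + 2)*(t^3 - 2*t^2 - 8*t) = (t + 2)^2*(t^2 - 4*t) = t*(t + 2)^2*(t - 4)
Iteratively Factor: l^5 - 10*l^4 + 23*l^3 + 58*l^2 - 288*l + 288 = (l + 3)*(l^4 - 13*l^3 + 62*l^2 - 128*l + 96) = (l - 2)*(l + 3)*(l^3 - 11*l^2 + 40*l - 48) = (l - 4)*(l - 2)*(l + 3)*(l^2 - 7*l + 12) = (l - 4)*(l - 3)*(l - 2)*(l + 3)*(l - 4)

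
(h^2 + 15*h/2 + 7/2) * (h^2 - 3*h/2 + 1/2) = h^4 + 6*h^3 - 29*h^2/4 - 3*h/2 + 7/4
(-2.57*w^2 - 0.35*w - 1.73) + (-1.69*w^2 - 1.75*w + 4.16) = -4.26*w^2 - 2.1*w + 2.43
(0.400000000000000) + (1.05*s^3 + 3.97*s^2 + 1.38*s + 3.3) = 1.05*s^3 + 3.97*s^2 + 1.38*s + 3.7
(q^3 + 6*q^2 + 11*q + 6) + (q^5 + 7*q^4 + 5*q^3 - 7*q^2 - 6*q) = q^5 + 7*q^4 + 6*q^3 - q^2 + 5*q + 6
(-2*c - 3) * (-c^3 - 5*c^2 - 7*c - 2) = 2*c^4 + 13*c^3 + 29*c^2 + 25*c + 6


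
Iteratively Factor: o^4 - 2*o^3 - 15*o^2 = (o - 5)*(o^3 + 3*o^2) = o*(o - 5)*(o^2 + 3*o) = o^2*(o - 5)*(o + 3)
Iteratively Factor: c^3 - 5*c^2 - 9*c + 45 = (c + 3)*(c^2 - 8*c + 15) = (c - 5)*(c + 3)*(c - 3)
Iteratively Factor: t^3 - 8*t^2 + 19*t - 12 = (t - 4)*(t^2 - 4*t + 3) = (t - 4)*(t - 1)*(t - 3)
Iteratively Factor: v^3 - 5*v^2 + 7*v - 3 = (v - 3)*(v^2 - 2*v + 1) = (v - 3)*(v - 1)*(v - 1)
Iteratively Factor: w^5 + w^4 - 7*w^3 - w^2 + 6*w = (w)*(w^4 + w^3 - 7*w^2 - w + 6) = w*(w - 1)*(w^3 + 2*w^2 - 5*w - 6) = w*(w - 1)*(w + 3)*(w^2 - w - 2) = w*(w - 1)*(w + 1)*(w + 3)*(w - 2)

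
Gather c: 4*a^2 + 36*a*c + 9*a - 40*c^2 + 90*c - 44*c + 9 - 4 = 4*a^2 + 9*a - 40*c^2 + c*(36*a + 46) + 5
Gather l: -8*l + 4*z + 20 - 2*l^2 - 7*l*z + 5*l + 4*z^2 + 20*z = -2*l^2 + l*(-7*z - 3) + 4*z^2 + 24*z + 20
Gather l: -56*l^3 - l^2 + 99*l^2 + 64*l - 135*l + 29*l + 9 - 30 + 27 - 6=-56*l^3 + 98*l^2 - 42*l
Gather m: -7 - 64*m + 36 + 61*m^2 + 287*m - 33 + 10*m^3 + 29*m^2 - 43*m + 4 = 10*m^3 + 90*m^2 + 180*m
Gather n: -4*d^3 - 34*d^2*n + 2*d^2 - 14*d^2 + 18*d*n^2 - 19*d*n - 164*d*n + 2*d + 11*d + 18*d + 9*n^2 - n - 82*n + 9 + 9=-4*d^3 - 12*d^2 + 31*d + n^2*(18*d + 9) + n*(-34*d^2 - 183*d - 83) + 18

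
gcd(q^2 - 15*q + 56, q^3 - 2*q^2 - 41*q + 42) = q - 7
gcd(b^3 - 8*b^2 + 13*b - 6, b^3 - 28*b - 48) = b - 6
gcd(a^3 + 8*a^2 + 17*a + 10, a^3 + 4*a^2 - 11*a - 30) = a^2 + 7*a + 10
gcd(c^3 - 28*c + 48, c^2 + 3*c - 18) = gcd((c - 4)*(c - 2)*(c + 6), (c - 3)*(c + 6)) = c + 6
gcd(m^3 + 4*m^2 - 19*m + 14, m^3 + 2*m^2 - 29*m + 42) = m^2 + 5*m - 14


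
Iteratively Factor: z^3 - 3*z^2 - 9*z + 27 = (z - 3)*(z^2 - 9) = (z - 3)^2*(z + 3)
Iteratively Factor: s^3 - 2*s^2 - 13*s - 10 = (s + 1)*(s^2 - 3*s - 10) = (s - 5)*(s + 1)*(s + 2)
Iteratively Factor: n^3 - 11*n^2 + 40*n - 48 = (n - 4)*(n^2 - 7*n + 12) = (n - 4)*(n - 3)*(n - 4)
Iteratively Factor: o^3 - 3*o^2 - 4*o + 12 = (o - 2)*(o^2 - o - 6) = (o - 3)*(o - 2)*(o + 2)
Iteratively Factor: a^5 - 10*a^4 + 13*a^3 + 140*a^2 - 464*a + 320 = (a - 4)*(a^4 - 6*a^3 - 11*a^2 + 96*a - 80) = (a - 4)^2*(a^3 - 2*a^2 - 19*a + 20) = (a - 4)^2*(a - 1)*(a^2 - a - 20) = (a - 4)^2*(a - 1)*(a + 4)*(a - 5)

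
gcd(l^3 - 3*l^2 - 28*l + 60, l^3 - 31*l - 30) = l^2 - l - 30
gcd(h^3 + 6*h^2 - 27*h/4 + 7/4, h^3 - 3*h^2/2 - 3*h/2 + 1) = h - 1/2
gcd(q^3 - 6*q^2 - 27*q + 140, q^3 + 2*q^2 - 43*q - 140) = q^2 - 2*q - 35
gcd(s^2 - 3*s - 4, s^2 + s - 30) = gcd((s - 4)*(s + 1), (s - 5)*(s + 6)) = 1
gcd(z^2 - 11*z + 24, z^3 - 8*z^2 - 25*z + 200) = z - 8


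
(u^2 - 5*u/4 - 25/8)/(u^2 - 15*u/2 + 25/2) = (u + 5/4)/(u - 5)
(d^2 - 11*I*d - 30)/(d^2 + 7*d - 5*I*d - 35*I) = (d - 6*I)/(d + 7)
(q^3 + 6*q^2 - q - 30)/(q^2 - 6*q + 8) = (q^2 + 8*q + 15)/(q - 4)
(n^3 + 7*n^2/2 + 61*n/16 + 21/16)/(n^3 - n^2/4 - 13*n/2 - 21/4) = (n + 3/4)/(n - 3)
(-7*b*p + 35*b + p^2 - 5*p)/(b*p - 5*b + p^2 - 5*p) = (-7*b + p)/(b + p)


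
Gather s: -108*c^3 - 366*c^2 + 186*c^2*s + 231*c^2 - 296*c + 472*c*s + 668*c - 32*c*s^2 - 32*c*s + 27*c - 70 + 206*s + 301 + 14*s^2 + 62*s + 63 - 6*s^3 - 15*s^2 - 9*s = -108*c^3 - 135*c^2 + 399*c - 6*s^3 + s^2*(-32*c - 1) + s*(186*c^2 + 440*c + 259) + 294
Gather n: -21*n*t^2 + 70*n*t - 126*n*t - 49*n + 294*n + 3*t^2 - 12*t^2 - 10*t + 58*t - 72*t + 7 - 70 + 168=n*(-21*t^2 - 56*t + 245) - 9*t^2 - 24*t + 105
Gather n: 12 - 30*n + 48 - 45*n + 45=105 - 75*n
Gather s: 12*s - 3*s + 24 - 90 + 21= 9*s - 45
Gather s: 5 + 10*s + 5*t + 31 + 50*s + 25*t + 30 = 60*s + 30*t + 66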